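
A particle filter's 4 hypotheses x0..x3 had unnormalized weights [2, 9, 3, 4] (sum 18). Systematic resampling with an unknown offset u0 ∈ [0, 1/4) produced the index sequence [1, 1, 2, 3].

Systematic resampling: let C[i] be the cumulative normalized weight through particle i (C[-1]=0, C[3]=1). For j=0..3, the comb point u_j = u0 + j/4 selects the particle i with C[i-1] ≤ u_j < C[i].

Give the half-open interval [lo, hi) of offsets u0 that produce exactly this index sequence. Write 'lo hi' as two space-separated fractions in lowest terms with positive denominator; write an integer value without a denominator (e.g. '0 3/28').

C = [1/9, 11/18, 7/9, 1]
j=0 picked index 1: u0 ∈ [1/9, 11/18)
j=1 picked index 1: u0 ∈ [-5/36, 13/36)
j=2 picked index 2: u0 ∈ [1/9, 5/18)
j=3 picked index 3: u0 ∈ [1/36, 1/4)
intersection: [1/9, 1/4)

1/9 1/4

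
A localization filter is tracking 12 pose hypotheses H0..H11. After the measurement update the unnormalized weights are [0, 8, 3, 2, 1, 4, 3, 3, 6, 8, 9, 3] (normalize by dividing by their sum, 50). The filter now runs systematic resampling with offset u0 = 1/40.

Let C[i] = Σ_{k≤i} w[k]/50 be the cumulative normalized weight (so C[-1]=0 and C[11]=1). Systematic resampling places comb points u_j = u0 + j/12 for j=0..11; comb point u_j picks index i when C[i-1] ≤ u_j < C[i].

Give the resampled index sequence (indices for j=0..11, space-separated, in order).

1 1 2 4 5 7 8 9 9 10 10 11

C = [0, 4/25, 11/50, 13/50, 7/25, 9/25, 21/50, 12/25, 3/5, 19/25, 47/50, 1]
j=0: u_0=1/40 ∈ [0, 4/25) → index 1
j=1: u_1=13/120 ∈ [0, 4/25) → index 1
j=2: u_2=23/120 ∈ [4/25, 11/50) → index 2
j=3: u_3=11/40 ∈ [13/50, 7/25) → index 4
j=4: u_4=43/120 ∈ [7/25, 9/25) → index 5
j=5: u_5=53/120 ∈ [21/50, 12/25) → index 7
j=6: u_6=21/40 ∈ [12/25, 3/5) → index 8
j=7: u_7=73/120 ∈ [3/5, 19/25) → index 9
j=8: u_8=83/120 ∈ [3/5, 19/25) → index 9
j=9: u_9=31/40 ∈ [19/25, 47/50) → index 10
j=10: u_10=103/120 ∈ [19/25, 47/50) → index 10
j=11: u_11=113/120 ∈ [47/50, 1) → index 11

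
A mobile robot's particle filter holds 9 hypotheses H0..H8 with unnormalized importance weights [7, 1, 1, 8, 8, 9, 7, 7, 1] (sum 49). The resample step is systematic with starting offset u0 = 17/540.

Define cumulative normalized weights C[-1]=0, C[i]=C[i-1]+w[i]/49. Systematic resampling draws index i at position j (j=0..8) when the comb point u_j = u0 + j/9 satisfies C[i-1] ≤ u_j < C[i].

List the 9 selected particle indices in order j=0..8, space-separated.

C = [1/7, 8/49, 9/49, 17/49, 25/49, 34/49, 41/49, 48/49, 1]
j=0: u_0=17/540 ∈ [0, 1/7) → index 0
j=1: u_1=77/540 ∈ [0, 1/7) → index 0
j=2: u_2=137/540 ∈ [9/49, 17/49) → index 3
j=3: u_3=197/540 ∈ [17/49, 25/49) → index 4
j=4: u_4=257/540 ∈ [17/49, 25/49) → index 4
j=5: u_5=317/540 ∈ [25/49, 34/49) → index 5
j=6: u_6=377/540 ∈ [34/49, 41/49) → index 6
j=7: u_7=437/540 ∈ [34/49, 41/49) → index 6
j=8: u_8=497/540 ∈ [41/49, 48/49) → index 7

0 0 3 4 4 5 6 6 7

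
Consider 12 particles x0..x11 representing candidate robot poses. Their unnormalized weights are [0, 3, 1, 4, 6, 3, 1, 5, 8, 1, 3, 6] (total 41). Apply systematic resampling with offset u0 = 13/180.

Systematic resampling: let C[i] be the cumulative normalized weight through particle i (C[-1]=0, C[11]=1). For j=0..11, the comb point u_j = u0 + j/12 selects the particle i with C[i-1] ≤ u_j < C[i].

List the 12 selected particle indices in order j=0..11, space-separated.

1 3 4 4 5 7 8 8 8 10 11 11

C = [0, 3/41, 4/41, 8/41, 14/41, 17/41, 18/41, 23/41, 31/41, 32/41, 35/41, 1]
j=0: u_0=13/180 ∈ [0, 3/41) → index 1
j=1: u_1=7/45 ∈ [4/41, 8/41) → index 3
j=2: u_2=43/180 ∈ [8/41, 14/41) → index 4
j=3: u_3=29/90 ∈ [8/41, 14/41) → index 4
j=4: u_4=73/180 ∈ [14/41, 17/41) → index 5
j=5: u_5=22/45 ∈ [18/41, 23/41) → index 7
j=6: u_6=103/180 ∈ [23/41, 31/41) → index 8
j=7: u_7=59/90 ∈ [23/41, 31/41) → index 8
j=8: u_8=133/180 ∈ [23/41, 31/41) → index 8
j=9: u_9=37/45 ∈ [32/41, 35/41) → index 10
j=10: u_10=163/180 ∈ [35/41, 1) → index 11
j=11: u_11=89/90 ∈ [35/41, 1) → index 11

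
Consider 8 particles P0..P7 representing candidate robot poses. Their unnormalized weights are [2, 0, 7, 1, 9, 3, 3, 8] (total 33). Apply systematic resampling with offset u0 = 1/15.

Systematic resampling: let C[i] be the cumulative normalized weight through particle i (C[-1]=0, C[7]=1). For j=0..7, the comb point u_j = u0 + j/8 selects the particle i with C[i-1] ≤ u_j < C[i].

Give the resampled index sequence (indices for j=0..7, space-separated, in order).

2 2 4 4 4 6 7 7

C = [2/33, 2/33, 3/11, 10/33, 19/33, 2/3, 25/33, 1]
j=0: u_0=1/15 ∈ [2/33, 3/11) → index 2
j=1: u_1=23/120 ∈ [2/33, 3/11) → index 2
j=2: u_2=19/60 ∈ [10/33, 19/33) → index 4
j=3: u_3=53/120 ∈ [10/33, 19/33) → index 4
j=4: u_4=17/30 ∈ [10/33, 19/33) → index 4
j=5: u_5=83/120 ∈ [2/3, 25/33) → index 6
j=6: u_6=49/60 ∈ [25/33, 1) → index 7
j=7: u_7=113/120 ∈ [25/33, 1) → index 7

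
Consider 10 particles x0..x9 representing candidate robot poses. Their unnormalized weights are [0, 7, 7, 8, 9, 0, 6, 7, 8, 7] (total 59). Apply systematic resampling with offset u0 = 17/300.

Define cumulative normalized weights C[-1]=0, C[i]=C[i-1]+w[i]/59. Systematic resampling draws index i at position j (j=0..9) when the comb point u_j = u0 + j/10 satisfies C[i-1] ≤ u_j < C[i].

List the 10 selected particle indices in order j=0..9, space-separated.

C = [0, 7/59, 14/59, 22/59, 31/59, 31/59, 37/59, 44/59, 52/59, 1]
j=0: u_0=17/300 ∈ [0, 7/59) → index 1
j=1: u_1=47/300 ∈ [7/59, 14/59) → index 2
j=2: u_2=77/300 ∈ [14/59, 22/59) → index 3
j=3: u_3=107/300 ∈ [14/59, 22/59) → index 3
j=4: u_4=137/300 ∈ [22/59, 31/59) → index 4
j=5: u_5=167/300 ∈ [31/59, 37/59) → index 6
j=6: u_6=197/300 ∈ [37/59, 44/59) → index 7
j=7: u_7=227/300 ∈ [44/59, 52/59) → index 8
j=8: u_8=257/300 ∈ [44/59, 52/59) → index 8
j=9: u_9=287/300 ∈ [52/59, 1) → index 9

1 2 3 3 4 6 7 8 8 9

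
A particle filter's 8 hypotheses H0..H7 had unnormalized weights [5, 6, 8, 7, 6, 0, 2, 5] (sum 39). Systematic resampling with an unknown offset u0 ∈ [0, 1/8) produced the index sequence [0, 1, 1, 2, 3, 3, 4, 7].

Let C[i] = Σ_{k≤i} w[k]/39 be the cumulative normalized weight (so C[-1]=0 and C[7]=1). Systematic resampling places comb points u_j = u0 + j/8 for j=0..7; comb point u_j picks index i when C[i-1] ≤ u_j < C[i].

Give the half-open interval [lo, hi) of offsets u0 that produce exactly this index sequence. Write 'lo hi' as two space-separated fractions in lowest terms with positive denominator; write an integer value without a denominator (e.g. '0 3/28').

1/312 5/156

C = [5/39, 11/39, 19/39, 2/3, 32/39, 32/39, 34/39, 1]
j=0 picked index 0: u0 ∈ [0, 5/39)
j=1 picked index 1: u0 ∈ [1/312, 49/312)
j=2 picked index 1: u0 ∈ [-19/156, 5/156)
j=3 picked index 2: u0 ∈ [-29/312, 35/312)
j=4 picked index 3: u0 ∈ [-1/78, 1/6)
j=5 picked index 3: u0 ∈ [-43/312, 1/24)
j=6 picked index 4: u0 ∈ [-1/12, 11/156)
j=7 picked index 7: u0 ∈ [-1/312, 1/8)
intersection: [1/312, 5/156)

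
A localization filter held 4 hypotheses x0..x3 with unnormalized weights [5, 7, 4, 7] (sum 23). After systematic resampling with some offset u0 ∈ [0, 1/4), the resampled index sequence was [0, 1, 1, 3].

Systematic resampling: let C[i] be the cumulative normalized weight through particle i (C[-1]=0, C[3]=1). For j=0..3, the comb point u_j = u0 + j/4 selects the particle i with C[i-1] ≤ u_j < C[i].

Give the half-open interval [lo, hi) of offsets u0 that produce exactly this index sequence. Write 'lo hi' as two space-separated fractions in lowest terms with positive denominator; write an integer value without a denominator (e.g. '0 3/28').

C = [5/23, 12/23, 16/23, 1]
j=0 picked index 0: u0 ∈ [0, 5/23)
j=1 picked index 1: u0 ∈ [-3/92, 25/92)
j=2 picked index 1: u0 ∈ [-13/46, 1/46)
j=3 picked index 3: u0 ∈ [-5/92, 1/4)
intersection: [0, 1/46)

0 1/46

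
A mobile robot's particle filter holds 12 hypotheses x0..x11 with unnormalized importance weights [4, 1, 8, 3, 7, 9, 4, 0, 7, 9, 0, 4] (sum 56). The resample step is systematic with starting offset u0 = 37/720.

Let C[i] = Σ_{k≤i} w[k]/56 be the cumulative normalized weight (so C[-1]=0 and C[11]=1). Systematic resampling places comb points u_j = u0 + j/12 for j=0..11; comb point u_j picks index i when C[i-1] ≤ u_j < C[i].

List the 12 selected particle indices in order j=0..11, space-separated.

0 2 2 4 4 5 5 6 8 9 9 11

C = [1/14, 5/56, 13/56, 2/7, 23/56, 4/7, 9/14, 9/14, 43/56, 13/14, 13/14, 1]
j=0: u_0=37/720 ∈ [0, 1/14) → index 0
j=1: u_1=97/720 ∈ [5/56, 13/56) → index 2
j=2: u_2=157/720 ∈ [5/56, 13/56) → index 2
j=3: u_3=217/720 ∈ [2/7, 23/56) → index 4
j=4: u_4=277/720 ∈ [2/7, 23/56) → index 4
j=5: u_5=337/720 ∈ [23/56, 4/7) → index 5
j=6: u_6=397/720 ∈ [23/56, 4/7) → index 5
j=7: u_7=457/720 ∈ [4/7, 9/14) → index 6
j=8: u_8=517/720 ∈ [9/14, 43/56) → index 8
j=9: u_9=577/720 ∈ [43/56, 13/14) → index 9
j=10: u_10=637/720 ∈ [43/56, 13/14) → index 9
j=11: u_11=697/720 ∈ [13/14, 1) → index 11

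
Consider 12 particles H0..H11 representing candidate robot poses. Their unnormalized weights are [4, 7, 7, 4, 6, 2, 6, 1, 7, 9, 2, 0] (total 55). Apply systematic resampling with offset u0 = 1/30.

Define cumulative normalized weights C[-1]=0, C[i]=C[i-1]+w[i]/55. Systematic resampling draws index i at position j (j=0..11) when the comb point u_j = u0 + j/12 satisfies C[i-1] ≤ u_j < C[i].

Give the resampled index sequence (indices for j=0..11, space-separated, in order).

C = [4/55, 1/5, 18/55, 2/5, 28/55, 6/11, 36/55, 37/55, 4/5, 53/55, 1, 1]
j=0: u_0=1/30 ∈ [0, 4/55) → index 0
j=1: u_1=7/60 ∈ [4/55, 1/5) → index 1
j=2: u_2=1/5 ∈ [1/5, 18/55) → index 2
j=3: u_3=17/60 ∈ [1/5, 18/55) → index 2
j=4: u_4=11/30 ∈ [18/55, 2/5) → index 3
j=5: u_5=9/20 ∈ [2/5, 28/55) → index 4
j=6: u_6=8/15 ∈ [28/55, 6/11) → index 5
j=7: u_7=37/60 ∈ [6/11, 36/55) → index 6
j=8: u_8=7/10 ∈ [37/55, 4/5) → index 8
j=9: u_9=47/60 ∈ [37/55, 4/5) → index 8
j=10: u_10=13/15 ∈ [4/5, 53/55) → index 9
j=11: u_11=19/20 ∈ [4/5, 53/55) → index 9

0 1 2 2 3 4 5 6 8 8 9 9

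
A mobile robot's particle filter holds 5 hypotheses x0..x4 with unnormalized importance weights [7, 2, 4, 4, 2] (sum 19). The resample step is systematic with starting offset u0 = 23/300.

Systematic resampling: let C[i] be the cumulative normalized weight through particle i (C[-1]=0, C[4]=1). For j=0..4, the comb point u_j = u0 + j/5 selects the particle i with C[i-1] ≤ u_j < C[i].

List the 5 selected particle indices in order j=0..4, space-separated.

C = [7/19, 9/19, 13/19, 17/19, 1]
j=0: u_0=23/300 ∈ [0, 7/19) → index 0
j=1: u_1=83/300 ∈ [0, 7/19) → index 0
j=2: u_2=143/300 ∈ [9/19, 13/19) → index 2
j=3: u_3=203/300 ∈ [9/19, 13/19) → index 2
j=4: u_4=263/300 ∈ [13/19, 17/19) → index 3

0 0 2 2 3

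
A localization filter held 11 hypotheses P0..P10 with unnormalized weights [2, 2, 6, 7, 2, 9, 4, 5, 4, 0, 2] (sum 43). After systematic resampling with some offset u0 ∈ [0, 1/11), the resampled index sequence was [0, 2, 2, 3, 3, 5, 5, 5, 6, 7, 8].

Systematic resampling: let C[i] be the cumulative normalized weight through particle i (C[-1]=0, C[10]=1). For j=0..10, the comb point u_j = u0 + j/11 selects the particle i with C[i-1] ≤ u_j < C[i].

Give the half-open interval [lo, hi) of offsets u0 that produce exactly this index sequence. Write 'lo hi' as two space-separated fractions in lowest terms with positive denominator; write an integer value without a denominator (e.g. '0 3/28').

C = [2/43, 4/43, 10/43, 17/43, 19/43, 28/43, 32/43, 37/43, 41/43, 41/43, 1]
j=0 picked index 0: u0 ∈ [0, 2/43)
j=1 picked index 2: u0 ∈ [1/473, 67/473)
j=2 picked index 2: u0 ∈ [-42/473, 24/473)
j=3 picked index 3: u0 ∈ [-19/473, 58/473)
j=4 picked index 3: u0 ∈ [-62/473, 15/473)
j=5 picked index 5: u0 ∈ [-6/473, 93/473)
j=6 picked index 5: u0 ∈ [-49/473, 50/473)
j=7 picked index 5: u0 ∈ [-92/473, 7/473)
j=8 picked index 6: u0 ∈ [-36/473, 8/473)
j=9 picked index 7: u0 ∈ [-35/473, 20/473)
j=10 picked index 8: u0 ∈ [-23/473, 21/473)
intersection: [1/473, 7/473)

1/473 7/473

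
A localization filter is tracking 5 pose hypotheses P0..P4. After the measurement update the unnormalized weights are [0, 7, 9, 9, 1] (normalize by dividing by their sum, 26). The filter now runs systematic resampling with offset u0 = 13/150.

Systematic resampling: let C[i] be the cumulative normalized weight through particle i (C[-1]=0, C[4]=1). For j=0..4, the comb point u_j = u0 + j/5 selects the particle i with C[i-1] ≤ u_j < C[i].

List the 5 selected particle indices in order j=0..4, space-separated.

C = [0, 7/26, 8/13, 25/26, 1]
j=0: u_0=13/150 ∈ [0, 7/26) → index 1
j=1: u_1=43/150 ∈ [7/26, 8/13) → index 2
j=2: u_2=73/150 ∈ [7/26, 8/13) → index 2
j=3: u_3=103/150 ∈ [8/13, 25/26) → index 3
j=4: u_4=133/150 ∈ [8/13, 25/26) → index 3

1 2 2 3 3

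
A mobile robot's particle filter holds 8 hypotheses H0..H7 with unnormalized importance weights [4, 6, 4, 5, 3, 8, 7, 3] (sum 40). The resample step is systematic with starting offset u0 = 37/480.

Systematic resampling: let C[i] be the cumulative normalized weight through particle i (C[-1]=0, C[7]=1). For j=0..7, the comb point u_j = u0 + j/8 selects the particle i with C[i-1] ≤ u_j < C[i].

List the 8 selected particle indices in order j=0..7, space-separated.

C = [1/10, 1/4, 7/20, 19/40, 11/20, 3/4, 37/40, 1]
j=0: u_0=37/480 ∈ [0, 1/10) → index 0
j=1: u_1=97/480 ∈ [1/10, 1/4) → index 1
j=2: u_2=157/480 ∈ [1/4, 7/20) → index 2
j=3: u_3=217/480 ∈ [7/20, 19/40) → index 3
j=4: u_4=277/480 ∈ [11/20, 3/4) → index 5
j=5: u_5=337/480 ∈ [11/20, 3/4) → index 5
j=6: u_6=397/480 ∈ [3/4, 37/40) → index 6
j=7: u_7=457/480 ∈ [37/40, 1) → index 7

0 1 2 3 5 5 6 7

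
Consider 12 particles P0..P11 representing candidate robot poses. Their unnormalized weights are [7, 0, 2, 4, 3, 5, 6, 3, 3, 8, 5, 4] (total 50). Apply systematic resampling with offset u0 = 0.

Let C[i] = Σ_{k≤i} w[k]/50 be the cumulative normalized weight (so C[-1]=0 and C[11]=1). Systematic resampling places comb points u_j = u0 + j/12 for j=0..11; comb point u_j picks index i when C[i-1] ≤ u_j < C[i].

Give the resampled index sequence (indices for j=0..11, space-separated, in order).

0 0 2 3 5 5 6 7 9 9 10 10

C = [7/50, 7/50, 9/50, 13/50, 8/25, 21/50, 27/50, 3/5, 33/50, 41/50, 23/25, 1]
j=0: u_0=0 ∈ [0, 7/50) → index 0
j=1: u_1=1/12 ∈ [0, 7/50) → index 0
j=2: u_2=1/6 ∈ [7/50, 9/50) → index 2
j=3: u_3=1/4 ∈ [9/50, 13/50) → index 3
j=4: u_4=1/3 ∈ [8/25, 21/50) → index 5
j=5: u_5=5/12 ∈ [8/25, 21/50) → index 5
j=6: u_6=1/2 ∈ [21/50, 27/50) → index 6
j=7: u_7=7/12 ∈ [27/50, 3/5) → index 7
j=8: u_8=2/3 ∈ [33/50, 41/50) → index 9
j=9: u_9=3/4 ∈ [33/50, 41/50) → index 9
j=10: u_10=5/6 ∈ [41/50, 23/25) → index 10
j=11: u_11=11/12 ∈ [41/50, 23/25) → index 10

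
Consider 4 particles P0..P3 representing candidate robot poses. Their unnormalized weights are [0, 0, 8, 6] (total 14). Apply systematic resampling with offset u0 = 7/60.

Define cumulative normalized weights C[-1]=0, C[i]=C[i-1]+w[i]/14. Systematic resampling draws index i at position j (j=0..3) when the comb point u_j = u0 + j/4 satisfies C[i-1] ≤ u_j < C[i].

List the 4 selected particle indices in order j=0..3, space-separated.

2 2 3 3

C = [0, 0, 4/7, 1]
j=0: u_0=7/60 ∈ [0, 4/7) → index 2
j=1: u_1=11/30 ∈ [0, 4/7) → index 2
j=2: u_2=37/60 ∈ [4/7, 1) → index 3
j=3: u_3=13/15 ∈ [4/7, 1) → index 3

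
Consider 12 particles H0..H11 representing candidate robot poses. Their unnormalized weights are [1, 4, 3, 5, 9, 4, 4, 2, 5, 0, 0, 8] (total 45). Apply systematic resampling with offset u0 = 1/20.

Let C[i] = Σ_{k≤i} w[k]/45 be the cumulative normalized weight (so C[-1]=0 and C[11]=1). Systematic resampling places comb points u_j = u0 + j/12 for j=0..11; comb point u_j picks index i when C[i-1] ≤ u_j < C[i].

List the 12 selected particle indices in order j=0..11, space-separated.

C = [1/45, 1/9, 8/45, 13/45, 22/45, 26/45, 2/3, 32/45, 37/45, 37/45, 37/45, 1]
j=0: u_0=1/20 ∈ [1/45, 1/9) → index 1
j=1: u_1=2/15 ∈ [1/9, 8/45) → index 2
j=2: u_2=13/60 ∈ [8/45, 13/45) → index 3
j=3: u_3=3/10 ∈ [13/45, 22/45) → index 4
j=4: u_4=23/60 ∈ [13/45, 22/45) → index 4
j=5: u_5=7/15 ∈ [13/45, 22/45) → index 4
j=6: u_6=11/20 ∈ [22/45, 26/45) → index 5
j=7: u_7=19/30 ∈ [26/45, 2/3) → index 6
j=8: u_8=43/60 ∈ [32/45, 37/45) → index 8
j=9: u_9=4/5 ∈ [32/45, 37/45) → index 8
j=10: u_10=53/60 ∈ [37/45, 1) → index 11
j=11: u_11=29/30 ∈ [37/45, 1) → index 11

1 2 3 4 4 4 5 6 8 8 11 11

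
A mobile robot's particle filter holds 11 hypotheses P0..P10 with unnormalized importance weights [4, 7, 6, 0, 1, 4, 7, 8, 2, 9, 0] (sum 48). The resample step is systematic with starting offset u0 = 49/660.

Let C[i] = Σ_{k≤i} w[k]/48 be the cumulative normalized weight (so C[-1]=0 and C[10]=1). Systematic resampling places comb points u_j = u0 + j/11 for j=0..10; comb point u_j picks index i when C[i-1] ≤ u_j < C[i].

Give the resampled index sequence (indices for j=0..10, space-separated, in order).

C = [1/12, 11/48, 17/48, 17/48, 3/8, 11/24, 29/48, 37/48, 13/16, 1, 1]
j=0: u_0=49/660 ∈ [0, 1/12) → index 0
j=1: u_1=109/660 ∈ [1/12, 11/48) → index 1
j=2: u_2=169/660 ∈ [11/48, 17/48) → index 2
j=3: u_3=229/660 ∈ [11/48, 17/48) → index 2
j=4: u_4=289/660 ∈ [3/8, 11/24) → index 5
j=5: u_5=349/660 ∈ [11/24, 29/48) → index 6
j=6: u_6=409/660 ∈ [29/48, 37/48) → index 7
j=7: u_7=469/660 ∈ [29/48, 37/48) → index 7
j=8: u_8=529/660 ∈ [37/48, 13/16) → index 8
j=9: u_9=589/660 ∈ [13/16, 1) → index 9
j=10: u_10=59/60 ∈ [13/16, 1) → index 9

0 1 2 2 5 6 7 7 8 9 9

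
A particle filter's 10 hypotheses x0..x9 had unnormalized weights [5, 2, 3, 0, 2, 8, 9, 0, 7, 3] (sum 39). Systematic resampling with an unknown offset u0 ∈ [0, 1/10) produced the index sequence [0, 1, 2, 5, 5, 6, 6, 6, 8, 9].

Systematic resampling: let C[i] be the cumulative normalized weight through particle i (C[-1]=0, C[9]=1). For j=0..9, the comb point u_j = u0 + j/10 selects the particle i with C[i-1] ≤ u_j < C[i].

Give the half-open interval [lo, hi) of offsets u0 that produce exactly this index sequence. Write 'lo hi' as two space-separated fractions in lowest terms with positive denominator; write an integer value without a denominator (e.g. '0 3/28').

11/390 17/390

C = [5/39, 7/39, 10/39, 10/39, 4/13, 20/39, 29/39, 29/39, 12/13, 1]
j=0 picked index 0: u0 ∈ [0, 5/39)
j=1 picked index 1: u0 ∈ [11/390, 31/390)
j=2 picked index 2: u0 ∈ [-4/195, 11/195)
j=3 picked index 5: u0 ∈ [1/130, 83/390)
j=4 picked index 5: u0 ∈ [-6/65, 22/195)
j=5 picked index 6: u0 ∈ [1/78, 19/78)
j=6 picked index 6: u0 ∈ [-17/195, 28/195)
j=7 picked index 6: u0 ∈ [-73/390, 17/390)
j=8 picked index 8: u0 ∈ [-11/195, 8/65)
j=9 picked index 9: u0 ∈ [3/130, 1/10)
intersection: [11/390, 17/390)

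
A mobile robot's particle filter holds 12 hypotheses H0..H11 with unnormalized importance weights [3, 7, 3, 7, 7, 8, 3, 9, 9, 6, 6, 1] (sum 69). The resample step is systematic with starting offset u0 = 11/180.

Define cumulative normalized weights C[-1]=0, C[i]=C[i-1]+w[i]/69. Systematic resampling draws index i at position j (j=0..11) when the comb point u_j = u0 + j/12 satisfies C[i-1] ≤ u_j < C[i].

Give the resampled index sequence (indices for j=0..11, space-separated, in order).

1 1 3 4 5 5 7 7 8 8 9 10

C = [1/23, 10/69, 13/69, 20/69, 9/23, 35/69, 38/69, 47/69, 56/69, 62/69, 68/69, 1]
j=0: u_0=11/180 ∈ [1/23, 10/69) → index 1
j=1: u_1=13/90 ∈ [1/23, 10/69) → index 1
j=2: u_2=41/180 ∈ [13/69, 20/69) → index 3
j=3: u_3=14/45 ∈ [20/69, 9/23) → index 4
j=4: u_4=71/180 ∈ [9/23, 35/69) → index 5
j=5: u_5=43/90 ∈ [9/23, 35/69) → index 5
j=6: u_6=101/180 ∈ [38/69, 47/69) → index 7
j=7: u_7=29/45 ∈ [38/69, 47/69) → index 7
j=8: u_8=131/180 ∈ [47/69, 56/69) → index 8
j=9: u_9=73/90 ∈ [47/69, 56/69) → index 8
j=10: u_10=161/180 ∈ [56/69, 62/69) → index 9
j=11: u_11=44/45 ∈ [62/69, 68/69) → index 10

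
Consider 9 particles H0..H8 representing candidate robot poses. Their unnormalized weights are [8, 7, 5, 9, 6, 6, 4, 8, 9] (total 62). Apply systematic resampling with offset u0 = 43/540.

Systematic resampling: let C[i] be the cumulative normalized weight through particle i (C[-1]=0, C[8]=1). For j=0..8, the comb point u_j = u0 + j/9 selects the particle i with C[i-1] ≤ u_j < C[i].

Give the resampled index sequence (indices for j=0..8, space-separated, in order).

C = [4/31, 15/62, 10/31, 29/62, 35/62, 41/62, 45/62, 53/62, 1]
j=0: u_0=43/540 ∈ [0, 4/31) → index 0
j=1: u_1=103/540 ∈ [4/31, 15/62) → index 1
j=2: u_2=163/540 ∈ [15/62, 10/31) → index 2
j=3: u_3=223/540 ∈ [10/31, 29/62) → index 3
j=4: u_4=283/540 ∈ [29/62, 35/62) → index 4
j=5: u_5=343/540 ∈ [35/62, 41/62) → index 5
j=6: u_6=403/540 ∈ [45/62, 53/62) → index 7
j=7: u_7=463/540 ∈ [53/62, 1) → index 8
j=8: u_8=523/540 ∈ [53/62, 1) → index 8

0 1 2 3 4 5 7 8 8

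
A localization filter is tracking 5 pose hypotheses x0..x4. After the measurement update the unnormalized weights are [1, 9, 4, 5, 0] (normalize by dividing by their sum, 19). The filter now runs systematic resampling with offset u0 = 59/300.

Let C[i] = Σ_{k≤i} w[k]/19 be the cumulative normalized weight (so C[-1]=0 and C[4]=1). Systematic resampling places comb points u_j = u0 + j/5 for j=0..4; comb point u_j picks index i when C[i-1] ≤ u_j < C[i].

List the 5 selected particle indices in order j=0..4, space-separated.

C = [1/19, 10/19, 14/19, 1, 1]
j=0: u_0=59/300 ∈ [1/19, 10/19) → index 1
j=1: u_1=119/300 ∈ [1/19, 10/19) → index 1
j=2: u_2=179/300 ∈ [10/19, 14/19) → index 2
j=3: u_3=239/300 ∈ [14/19, 1) → index 3
j=4: u_4=299/300 ∈ [14/19, 1) → index 3

1 1 2 3 3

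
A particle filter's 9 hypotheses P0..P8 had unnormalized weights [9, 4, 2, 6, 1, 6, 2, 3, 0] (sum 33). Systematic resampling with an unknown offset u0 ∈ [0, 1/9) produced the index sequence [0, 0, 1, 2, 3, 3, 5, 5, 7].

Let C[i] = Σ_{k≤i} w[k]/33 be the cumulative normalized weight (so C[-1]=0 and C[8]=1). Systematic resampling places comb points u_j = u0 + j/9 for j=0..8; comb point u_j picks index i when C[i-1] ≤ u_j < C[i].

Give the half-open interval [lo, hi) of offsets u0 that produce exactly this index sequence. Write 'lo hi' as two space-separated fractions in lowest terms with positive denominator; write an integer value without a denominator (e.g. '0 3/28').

2/33 7/99

C = [3/11, 13/33, 5/11, 7/11, 2/3, 28/33, 10/11, 1, 1]
j=0 picked index 0: u0 ∈ [0, 3/11)
j=1 picked index 0: u0 ∈ [-1/9, 16/99)
j=2 picked index 1: u0 ∈ [5/99, 17/99)
j=3 picked index 2: u0 ∈ [2/33, 4/33)
j=4 picked index 3: u0 ∈ [1/99, 19/99)
j=5 picked index 3: u0 ∈ [-10/99, 8/99)
j=6 picked index 5: u0 ∈ [0, 2/11)
j=7 picked index 5: u0 ∈ [-1/9, 7/99)
j=8 picked index 7: u0 ∈ [2/99, 1/9)
intersection: [2/33, 7/99)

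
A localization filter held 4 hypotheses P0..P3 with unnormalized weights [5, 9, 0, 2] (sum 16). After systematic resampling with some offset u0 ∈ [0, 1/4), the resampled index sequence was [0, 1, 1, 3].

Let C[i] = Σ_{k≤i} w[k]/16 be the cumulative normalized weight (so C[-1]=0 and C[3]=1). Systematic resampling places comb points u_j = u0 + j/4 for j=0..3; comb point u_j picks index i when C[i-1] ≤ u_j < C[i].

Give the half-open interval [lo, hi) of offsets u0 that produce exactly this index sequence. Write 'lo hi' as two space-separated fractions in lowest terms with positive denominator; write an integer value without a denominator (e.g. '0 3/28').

1/8 1/4

C = [5/16, 7/8, 7/8, 1]
j=0 picked index 0: u0 ∈ [0, 5/16)
j=1 picked index 1: u0 ∈ [1/16, 5/8)
j=2 picked index 1: u0 ∈ [-3/16, 3/8)
j=3 picked index 3: u0 ∈ [1/8, 1/4)
intersection: [1/8, 1/4)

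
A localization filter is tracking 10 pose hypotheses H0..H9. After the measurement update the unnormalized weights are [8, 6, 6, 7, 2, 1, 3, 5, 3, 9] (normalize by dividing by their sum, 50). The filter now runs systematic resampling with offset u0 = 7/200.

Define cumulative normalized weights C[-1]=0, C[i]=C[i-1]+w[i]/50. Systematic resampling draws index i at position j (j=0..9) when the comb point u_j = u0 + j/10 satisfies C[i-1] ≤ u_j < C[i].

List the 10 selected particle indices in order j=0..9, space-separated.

C = [4/25, 7/25, 2/5, 27/50, 29/50, 3/5, 33/50, 19/25, 41/50, 1]
j=0: u_0=7/200 ∈ [0, 4/25) → index 0
j=1: u_1=27/200 ∈ [0, 4/25) → index 0
j=2: u_2=47/200 ∈ [4/25, 7/25) → index 1
j=3: u_3=67/200 ∈ [7/25, 2/5) → index 2
j=4: u_4=87/200 ∈ [2/5, 27/50) → index 3
j=5: u_5=107/200 ∈ [2/5, 27/50) → index 3
j=6: u_6=127/200 ∈ [3/5, 33/50) → index 6
j=7: u_7=147/200 ∈ [33/50, 19/25) → index 7
j=8: u_8=167/200 ∈ [41/50, 1) → index 9
j=9: u_9=187/200 ∈ [41/50, 1) → index 9

0 0 1 2 3 3 6 7 9 9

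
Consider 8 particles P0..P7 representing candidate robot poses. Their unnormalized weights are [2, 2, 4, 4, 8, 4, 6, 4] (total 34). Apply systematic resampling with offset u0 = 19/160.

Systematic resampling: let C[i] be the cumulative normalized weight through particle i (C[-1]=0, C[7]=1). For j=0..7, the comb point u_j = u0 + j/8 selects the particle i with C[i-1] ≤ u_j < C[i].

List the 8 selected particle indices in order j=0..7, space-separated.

2 3 4 4 5 6 6 7

C = [1/17, 2/17, 4/17, 6/17, 10/17, 12/17, 15/17, 1]
j=0: u_0=19/160 ∈ [2/17, 4/17) → index 2
j=1: u_1=39/160 ∈ [4/17, 6/17) → index 3
j=2: u_2=59/160 ∈ [6/17, 10/17) → index 4
j=3: u_3=79/160 ∈ [6/17, 10/17) → index 4
j=4: u_4=99/160 ∈ [10/17, 12/17) → index 5
j=5: u_5=119/160 ∈ [12/17, 15/17) → index 6
j=6: u_6=139/160 ∈ [12/17, 15/17) → index 6
j=7: u_7=159/160 ∈ [15/17, 1) → index 7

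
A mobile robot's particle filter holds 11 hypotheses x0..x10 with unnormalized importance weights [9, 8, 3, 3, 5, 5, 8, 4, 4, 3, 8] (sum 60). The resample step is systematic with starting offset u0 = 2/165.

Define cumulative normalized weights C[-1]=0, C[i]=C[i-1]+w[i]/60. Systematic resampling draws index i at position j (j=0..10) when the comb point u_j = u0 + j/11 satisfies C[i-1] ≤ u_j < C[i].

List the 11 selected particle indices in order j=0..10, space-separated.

C = [3/20, 17/60, 1/3, 23/60, 7/15, 11/20, 41/60, 3/4, 49/60, 13/15, 1]
j=0: u_0=2/165 ∈ [0, 3/20) → index 0
j=1: u_1=17/165 ∈ [0, 3/20) → index 0
j=2: u_2=32/165 ∈ [3/20, 17/60) → index 1
j=3: u_3=47/165 ∈ [17/60, 1/3) → index 2
j=4: u_4=62/165 ∈ [1/3, 23/60) → index 3
j=5: u_5=7/15 ∈ [7/15, 11/20) → index 5
j=6: u_6=92/165 ∈ [11/20, 41/60) → index 6
j=7: u_7=107/165 ∈ [11/20, 41/60) → index 6
j=8: u_8=122/165 ∈ [41/60, 3/4) → index 7
j=9: u_9=137/165 ∈ [49/60, 13/15) → index 9
j=10: u_10=152/165 ∈ [13/15, 1) → index 10

0 0 1 2 3 5 6 6 7 9 10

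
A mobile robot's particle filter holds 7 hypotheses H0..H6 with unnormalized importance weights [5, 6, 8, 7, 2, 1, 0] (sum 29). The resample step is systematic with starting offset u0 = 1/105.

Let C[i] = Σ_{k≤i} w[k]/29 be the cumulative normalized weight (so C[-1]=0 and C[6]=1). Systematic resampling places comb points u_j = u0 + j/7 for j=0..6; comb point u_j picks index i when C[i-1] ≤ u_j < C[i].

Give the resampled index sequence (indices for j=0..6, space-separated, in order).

C = [5/29, 11/29, 19/29, 26/29, 28/29, 1, 1]
j=0: u_0=1/105 ∈ [0, 5/29) → index 0
j=1: u_1=16/105 ∈ [0, 5/29) → index 0
j=2: u_2=31/105 ∈ [5/29, 11/29) → index 1
j=3: u_3=46/105 ∈ [11/29, 19/29) → index 2
j=4: u_4=61/105 ∈ [11/29, 19/29) → index 2
j=5: u_5=76/105 ∈ [19/29, 26/29) → index 3
j=6: u_6=13/15 ∈ [19/29, 26/29) → index 3

0 0 1 2 2 3 3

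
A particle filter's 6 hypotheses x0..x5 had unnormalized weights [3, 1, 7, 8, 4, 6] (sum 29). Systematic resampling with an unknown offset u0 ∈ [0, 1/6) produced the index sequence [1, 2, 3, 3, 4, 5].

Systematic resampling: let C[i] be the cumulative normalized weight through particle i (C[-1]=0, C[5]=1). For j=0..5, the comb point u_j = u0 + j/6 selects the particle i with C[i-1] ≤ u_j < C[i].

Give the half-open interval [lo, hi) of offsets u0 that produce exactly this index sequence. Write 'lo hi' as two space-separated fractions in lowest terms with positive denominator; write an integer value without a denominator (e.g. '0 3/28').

3/29 11/87

C = [3/29, 4/29, 11/29, 19/29, 23/29, 1]
j=0 picked index 1: u0 ∈ [3/29, 4/29)
j=1 picked index 2: u0 ∈ [-5/174, 37/174)
j=2 picked index 3: u0 ∈ [4/87, 28/87)
j=3 picked index 3: u0 ∈ [-7/58, 9/58)
j=4 picked index 4: u0 ∈ [-1/87, 11/87)
j=5 picked index 5: u0 ∈ [-7/174, 1/6)
intersection: [3/29, 11/87)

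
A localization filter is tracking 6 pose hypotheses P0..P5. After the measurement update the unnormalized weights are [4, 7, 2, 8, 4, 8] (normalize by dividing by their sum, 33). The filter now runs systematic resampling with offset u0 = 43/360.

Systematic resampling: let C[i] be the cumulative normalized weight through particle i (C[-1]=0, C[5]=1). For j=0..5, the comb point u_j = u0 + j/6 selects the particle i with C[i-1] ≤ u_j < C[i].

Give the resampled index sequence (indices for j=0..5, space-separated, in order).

C = [4/33, 1/3, 13/33, 7/11, 25/33, 1]
j=0: u_0=43/360 ∈ [0, 4/33) → index 0
j=1: u_1=103/360 ∈ [4/33, 1/3) → index 1
j=2: u_2=163/360 ∈ [13/33, 7/11) → index 3
j=3: u_3=223/360 ∈ [13/33, 7/11) → index 3
j=4: u_4=283/360 ∈ [25/33, 1) → index 5
j=5: u_5=343/360 ∈ [25/33, 1) → index 5

0 1 3 3 5 5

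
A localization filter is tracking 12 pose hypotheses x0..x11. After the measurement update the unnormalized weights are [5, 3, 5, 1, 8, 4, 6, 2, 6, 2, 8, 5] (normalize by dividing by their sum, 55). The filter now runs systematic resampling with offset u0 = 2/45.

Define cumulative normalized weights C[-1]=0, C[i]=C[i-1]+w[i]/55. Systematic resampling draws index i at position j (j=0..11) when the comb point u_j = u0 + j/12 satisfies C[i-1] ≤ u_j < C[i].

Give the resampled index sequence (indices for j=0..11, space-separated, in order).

0 1 2 4 4 5 6 8 8 10 10 11

C = [1/11, 8/55, 13/55, 14/55, 2/5, 26/55, 32/55, 34/55, 8/11, 42/55, 10/11, 1]
j=0: u_0=2/45 ∈ [0, 1/11) → index 0
j=1: u_1=23/180 ∈ [1/11, 8/55) → index 1
j=2: u_2=19/90 ∈ [8/55, 13/55) → index 2
j=3: u_3=53/180 ∈ [14/55, 2/5) → index 4
j=4: u_4=17/45 ∈ [14/55, 2/5) → index 4
j=5: u_5=83/180 ∈ [2/5, 26/55) → index 5
j=6: u_6=49/90 ∈ [26/55, 32/55) → index 6
j=7: u_7=113/180 ∈ [34/55, 8/11) → index 8
j=8: u_8=32/45 ∈ [34/55, 8/11) → index 8
j=9: u_9=143/180 ∈ [42/55, 10/11) → index 10
j=10: u_10=79/90 ∈ [42/55, 10/11) → index 10
j=11: u_11=173/180 ∈ [10/11, 1) → index 11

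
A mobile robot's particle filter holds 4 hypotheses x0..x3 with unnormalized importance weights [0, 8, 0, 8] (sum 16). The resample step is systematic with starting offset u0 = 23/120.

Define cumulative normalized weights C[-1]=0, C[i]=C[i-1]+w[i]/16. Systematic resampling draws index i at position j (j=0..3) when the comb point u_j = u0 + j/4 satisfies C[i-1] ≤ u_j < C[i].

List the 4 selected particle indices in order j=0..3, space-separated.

1 1 3 3

C = [0, 1/2, 1/2, 1]
j=0: u_0=23/120 ∈ [0, 1/2) → index 1
j=1: u_1=53/120 ∈ [0, 1/2) → index 1
j=2: u_2=83/120 ∈ [1/2, 1) → index 3
j=3: u_3=113/120 ∈ [1/2, 1) → index 3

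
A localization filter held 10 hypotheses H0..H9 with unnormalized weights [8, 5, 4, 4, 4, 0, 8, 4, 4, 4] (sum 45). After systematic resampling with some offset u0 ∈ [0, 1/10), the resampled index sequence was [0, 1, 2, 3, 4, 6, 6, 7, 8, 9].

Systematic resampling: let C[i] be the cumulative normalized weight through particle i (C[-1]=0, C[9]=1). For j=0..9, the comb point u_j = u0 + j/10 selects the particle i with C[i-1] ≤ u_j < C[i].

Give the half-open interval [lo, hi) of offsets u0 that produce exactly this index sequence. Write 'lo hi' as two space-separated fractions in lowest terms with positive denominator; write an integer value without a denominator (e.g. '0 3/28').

4/45 1/10

C = [8/45, 13/45, 17/45, 7/15, 5/9, 5/9, 11/15, 37/45, 41/45, 1]
j=0 picked index 0: u0 ∈ [0, 8/45)
j=1 picked index 1: u0 ∈ [7/90, 17/90)
j=2 picked index 2: u0 ∈ [4/45, 8/45)
j=3 picked index 3: u0 ∈ [7/90, 1/6)
j=4 picked index 4: u0 ∈ [1/15, 7/45)
j=5 picked index 6: u0 ∈ [1/18, 7/30)
j=6 picked index 6: u0 ∈ [-2/45, 2/15)
j=7 picked index 7: u0 ∈ [1/30, 11/90)
j=8 picked index 8: u0 ∈ [1/45, 1/9)
j=9 picked index 9: u0 ∈ [1/90, 1/10)
intersection: [4/45, 1/10)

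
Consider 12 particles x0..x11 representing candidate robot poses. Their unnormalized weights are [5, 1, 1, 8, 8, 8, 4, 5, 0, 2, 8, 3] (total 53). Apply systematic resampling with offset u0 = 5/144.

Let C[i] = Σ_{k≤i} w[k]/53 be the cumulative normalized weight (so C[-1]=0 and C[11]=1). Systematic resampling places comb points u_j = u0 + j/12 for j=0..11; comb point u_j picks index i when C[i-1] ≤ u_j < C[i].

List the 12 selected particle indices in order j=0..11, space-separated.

C = [5/53, 6/53, 7/53, 15/53, 23/53, 31/53, 35/53, 40/53, 40/53, 42/53, 50/53, 1]
j=0: u_0=5/144 ∈ [0, 5/53) → index 0
j=1: u_1=17/144 ∈ [6/53, 7/53) → index 2
j=2: u_2=29/144 ∈ [7/53, 15/53) → index 3
j=3: u_3=41/144 ∈ [15/53, 23/53) → index 4
j=4: u_4=53/144 ∈ [15/53, 23/53) → index 4
j=5: u_5=65/144 ∈ [23/53, 31/53) → index 5
j=6: u_6=77/144 ∈ [23/53, 31/53) → index 5
j=7: u_7=89/144 ∈ [31/53, 35/53) → index 6
j=8: u_8=101/144 ∈ [35/53, 40/53) → index 7
j=9: u_9=113/144 ∈ [40/53, 42/53) → index 9
j=10: u_10=125/144 ∈ [42/53, 50/53) → index 10
j=11: u_11=137/144 ∈ [50/53, 1) → index 11

0 2 3 4 4 5 5 6 7 9 10 11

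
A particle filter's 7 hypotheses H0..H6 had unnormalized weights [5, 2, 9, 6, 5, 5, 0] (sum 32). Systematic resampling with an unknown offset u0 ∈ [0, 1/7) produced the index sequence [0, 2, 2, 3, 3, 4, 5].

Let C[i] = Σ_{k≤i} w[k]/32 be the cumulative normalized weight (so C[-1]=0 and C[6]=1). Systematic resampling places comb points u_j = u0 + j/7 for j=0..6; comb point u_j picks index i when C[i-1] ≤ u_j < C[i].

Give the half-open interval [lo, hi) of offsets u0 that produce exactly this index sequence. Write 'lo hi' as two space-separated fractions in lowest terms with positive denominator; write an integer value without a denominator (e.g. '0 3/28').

C = [5/32, 7/32, 1/2, 11/16, 27/32, 1, 1]
j=0 picked index 0: u0 ∈ [0, 5/32)
j=1 picked index 2: u0 ∈ [17/224, 5/14)
j=2 picked index 2: u0 ∈ [-15/224, 3/14)
j=3 picked index 3: u0 ∈ [1/14, 29/112)
j=4 picked index 3: u0 ∈ [-1/14, 13/112)
j=5 picked index 4: u0 ∈ [-3/112, 29/224)
j=6 picked index 5: u0 ∈ [-3/224, 1/7)
intersection: [17/224, 13/112)

17/224 13/112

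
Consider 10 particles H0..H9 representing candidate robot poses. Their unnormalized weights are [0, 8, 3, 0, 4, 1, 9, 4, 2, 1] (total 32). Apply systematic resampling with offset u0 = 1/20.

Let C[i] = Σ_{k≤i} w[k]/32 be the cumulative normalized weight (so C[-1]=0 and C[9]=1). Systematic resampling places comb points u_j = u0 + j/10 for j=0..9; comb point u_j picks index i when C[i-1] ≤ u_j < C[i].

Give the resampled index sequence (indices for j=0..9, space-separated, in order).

C = [0, 1/4, 11/32, 11/32, 15/32, 1/2, 25/32, 29/32, 31/32, 1]
j=0: u_0=1/20 ∈ [0, 1/4) → index 1
j=1: u_1=3/20 ∈ [0, 1/4) → index 1
j=2: u_2=1/4 ∈ [1/4, 11/32) → index 2
j=3: u_3=7/20 ∈ [11/32, 15/32) → index 4
j=4: u_4=9/20 ∈ [11/32, 15/32) → index 4
j=5: u_5=11/20 ∈ [1/2, 25/32) → index 6
j=6: u_6=13/20 ∈ [1/2, 25/32) → index 6
j=7: u_7=3/4 ∈ [1/2, 25/32) → index 6
j=8: u_8=17/20 ∈ [25/32, 29/32) → index 7
j=9: u_9=19/20 ∈ [29/32, 31/32) → index 8

1 1 2 4 4 6 6 6 7 8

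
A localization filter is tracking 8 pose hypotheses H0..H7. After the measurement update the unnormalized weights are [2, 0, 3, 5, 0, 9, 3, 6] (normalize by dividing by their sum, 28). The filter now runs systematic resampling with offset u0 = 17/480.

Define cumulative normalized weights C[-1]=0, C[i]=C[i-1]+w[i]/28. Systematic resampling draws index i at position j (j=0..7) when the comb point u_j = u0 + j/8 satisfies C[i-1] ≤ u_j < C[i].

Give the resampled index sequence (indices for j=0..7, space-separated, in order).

C = [1/14, 1/14, 5/28, 5/14, 5/14, 19/28, 11/14, 1]
j=0: u_0=17/480 ∈ [0, 1/14) → index 0
j=1: u_1=77/480 ∈ [1/14, 5/28) → index 2
j=2: u_2=137/480 ∈ [5/28, 5/14) → index 3
j=3: u_3=197/480 ∈ [5/14, 19/28) → index 5
j=4: u_4=257/480 ∈ [5/14, 19/28) → index 5
j=5: u_5=317/480 ∈ [5/14, 19/28) → index 5
j=6: u_6=377/480 ∈ [19/28, 11/14) → index 6
j=7: u_7=437/480 ∈ [11/14, 1) → index 7

0 2 3 5 5 5 6 7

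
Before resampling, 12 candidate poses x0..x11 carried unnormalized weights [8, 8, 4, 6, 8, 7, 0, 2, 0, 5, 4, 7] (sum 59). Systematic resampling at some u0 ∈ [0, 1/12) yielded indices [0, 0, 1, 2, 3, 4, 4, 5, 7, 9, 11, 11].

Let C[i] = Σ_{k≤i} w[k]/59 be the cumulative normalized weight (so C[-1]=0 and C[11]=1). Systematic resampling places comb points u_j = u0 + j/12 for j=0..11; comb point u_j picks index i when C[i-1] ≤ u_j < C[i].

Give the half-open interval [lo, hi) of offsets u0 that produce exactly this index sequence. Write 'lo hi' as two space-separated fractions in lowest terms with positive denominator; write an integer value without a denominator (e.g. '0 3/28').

17/354 37/708

C = [8/59, 16/59, 20/59, 26/59, 34/59, 41/59, 41/59, 43/59, 43/59, 48/59, 52/59, 1]
j=0 picked index 0: u0 ∈ [0, 8/59)
j=1 picked index 0: u0 ∈ [-1/12, 37/708)
j=2 picked index 1: u0 ∈ [-11/354, 37/354)
j=3 picked index 2: u0 ∈ [5/236, 21/236)
j=4 picked index 3: u0 ∈ [1/177, 19/177)
j=5 picked index 4: u0 ∈ [17/708, 113/708)
j=6 picked index 4: u0 ∈ [-7/118, 9/118)
j=7 picked index 5: u0 ∈ [-5/708, 79/708)
j=8 picked index 7: u0 ∈ [5/177, 11/177)
j=9 picked index 9: u0 ∈ [-5/236, 15/236)
j=10 picked index 11: u0 ∈ [17/354, 1/6)
j=11 picked index 11: u0 ∈ [-25/708, 1/12)
intersection: [17/354, 37/708)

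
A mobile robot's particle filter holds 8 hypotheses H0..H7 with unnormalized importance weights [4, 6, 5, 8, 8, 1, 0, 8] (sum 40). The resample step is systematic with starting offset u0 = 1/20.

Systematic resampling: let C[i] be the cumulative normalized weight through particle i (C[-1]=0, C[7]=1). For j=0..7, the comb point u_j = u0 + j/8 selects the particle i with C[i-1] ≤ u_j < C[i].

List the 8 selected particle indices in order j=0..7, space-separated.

0 1 2 3 3 4 7 7

C = [1/10, 1/4, 3/8, 23/40, 31/40, 4/5, 4/5, 1]
j=0: u_0=1/20 ∈ [0, 1/10) → index 0
j=1: u_1=7/40 ∈ [1/10, 1/4) → index 1
j=2: u_2=3/10 ∈ [1/4, 3/8) → index 2
j=3: u_3=17/40 ∈ [3/8, 23/40) → index 3
j=4: u_4=11/20 ∈ [3/8, 23/40) → index 3
j=5: u_5=27/40 ∈ [23/40, 31/40) → index 4
j=6: u_6=4/5 ∈ [4/5, 1) → index 7
j=7: u_7=37/40 ∈ [4/5, 1) → index 7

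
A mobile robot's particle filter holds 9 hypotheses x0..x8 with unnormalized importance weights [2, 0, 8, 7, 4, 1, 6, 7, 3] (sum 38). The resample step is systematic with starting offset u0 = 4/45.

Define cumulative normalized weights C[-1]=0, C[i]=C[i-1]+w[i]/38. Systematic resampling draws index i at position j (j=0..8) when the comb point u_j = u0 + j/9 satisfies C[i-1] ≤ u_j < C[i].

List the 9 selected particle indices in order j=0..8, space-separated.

C = [1/19, 1/19, 5/19, 17/38, 21/38, 11/19, 14/19, 35/38, 1]
j=0: u_0=4/45 ∈ [1/19, 5/19) → index 2
j=1: u_1=1/5 ∈ [1/19, 5/19) → index 2
j=2: u_2=14/45 ∈ [5/19, 17/38) → index 3
j=3: u_3=19/45 ∈ [5/19, 17/38) → index 3
j=4: u_4=8/15 ∈ [17/38, 21/38) → index 4
j=5: u_5=29/45 ∈ [11/19, 14/19) → index 6
j=6: u_6=34/45 ∈ [14/19, 35/38) → index 7
j=7: u_7=13/15 ∈ [14/19, 35/38) → index 7
j=8: u_8=44/45 ∈ [35/38, 1) → index 8

2 2 3 3 4 6 7 7 8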